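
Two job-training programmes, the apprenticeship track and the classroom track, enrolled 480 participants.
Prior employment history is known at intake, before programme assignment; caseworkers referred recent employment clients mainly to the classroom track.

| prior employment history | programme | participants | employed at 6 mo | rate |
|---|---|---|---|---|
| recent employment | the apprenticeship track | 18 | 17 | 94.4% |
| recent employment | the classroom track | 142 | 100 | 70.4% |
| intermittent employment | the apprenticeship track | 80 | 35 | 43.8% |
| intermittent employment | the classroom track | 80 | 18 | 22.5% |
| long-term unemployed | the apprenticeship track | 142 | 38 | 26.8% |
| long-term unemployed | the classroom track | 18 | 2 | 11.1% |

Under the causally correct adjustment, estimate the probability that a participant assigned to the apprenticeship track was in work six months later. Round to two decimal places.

0.55

The prior employment history-specific comparison favours the apprenticeship track throughout, but the pooled figures favour the classroom track. The question is whether to condition on prior employment history.
Here prior employment history is a common cause — it drives both which programme a case falls under and the outcome. The crude comparison mixes populations; the stratum-specific rates are the causally relevant ones.
Standardising the apprenticeship track to the population prior employment history mix: 0.333·17/18 + 0.333·35/80 + 0.333·38/142 = 0.550.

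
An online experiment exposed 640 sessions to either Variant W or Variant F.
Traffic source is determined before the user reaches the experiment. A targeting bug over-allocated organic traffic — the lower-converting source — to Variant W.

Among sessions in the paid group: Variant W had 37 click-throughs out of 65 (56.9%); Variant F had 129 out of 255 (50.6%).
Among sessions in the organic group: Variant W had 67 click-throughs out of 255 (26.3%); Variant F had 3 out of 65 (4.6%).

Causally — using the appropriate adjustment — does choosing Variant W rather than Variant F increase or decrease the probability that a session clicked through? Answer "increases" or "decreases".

Within every traffic source level Variant W has the higher rate, yet pooled Variant F does — Simpson's reversal.
The imbalance in traffic source arose from how sessions were allocated, not from anything the variant did; and traffic source independently affects the outcome. The pooled gap is confounded — condition on traffic source.
Within each level — paid: 56.9% vs 50.6%; organic: 26.3% vs 4.6% — Variant W is higher every time.

increases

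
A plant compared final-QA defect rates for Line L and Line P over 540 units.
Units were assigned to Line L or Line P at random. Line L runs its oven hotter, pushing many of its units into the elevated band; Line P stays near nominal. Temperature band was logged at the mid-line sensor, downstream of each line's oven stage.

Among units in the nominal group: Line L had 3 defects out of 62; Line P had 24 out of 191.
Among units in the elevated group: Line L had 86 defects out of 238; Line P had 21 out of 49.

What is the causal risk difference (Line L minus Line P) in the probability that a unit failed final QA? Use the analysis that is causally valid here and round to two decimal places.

The distribution of in-process temperature band is itself part of what the line does — it is an intermediate outcome. Holding it fixed would remove that part of the effect; the total effect is the pooled difference.
The causal difference is the pooled difference: 0.297 − 0.188 = +0.109.

+0.11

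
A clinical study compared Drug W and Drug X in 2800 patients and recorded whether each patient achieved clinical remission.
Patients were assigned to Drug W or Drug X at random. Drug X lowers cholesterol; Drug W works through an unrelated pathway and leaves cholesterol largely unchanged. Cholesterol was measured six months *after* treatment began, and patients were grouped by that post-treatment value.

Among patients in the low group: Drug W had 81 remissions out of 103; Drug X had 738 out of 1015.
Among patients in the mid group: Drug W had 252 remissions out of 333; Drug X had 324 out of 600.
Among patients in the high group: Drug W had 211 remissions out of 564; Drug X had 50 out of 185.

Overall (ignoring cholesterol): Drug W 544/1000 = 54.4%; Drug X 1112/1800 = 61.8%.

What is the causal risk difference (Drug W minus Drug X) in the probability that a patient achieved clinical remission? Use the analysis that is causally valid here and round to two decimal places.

The cholesterol-specific comparison favours Drug W throughout, but the pooled figures favour Drug X. The question is whether to condition on cholesterol.
Cholesterol is downstream of the drug. One should not condition on a consequence of treatment, so the overall rates are the right comparison.
The causal difference is the pooled difference: 0.544 − 0.618 = -0.074.

-0.07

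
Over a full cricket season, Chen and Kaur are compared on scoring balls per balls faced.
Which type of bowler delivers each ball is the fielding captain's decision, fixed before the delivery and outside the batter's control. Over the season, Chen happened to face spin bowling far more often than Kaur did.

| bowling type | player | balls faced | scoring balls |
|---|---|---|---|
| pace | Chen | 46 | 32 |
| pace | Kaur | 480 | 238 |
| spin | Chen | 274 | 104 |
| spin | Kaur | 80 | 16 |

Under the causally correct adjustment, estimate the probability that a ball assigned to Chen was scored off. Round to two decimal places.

0.57

The bowling type-specific comparison favours Chen throughout, but the pooled figures favour Kaur. The question is whether to condition on bowling type.
Bowling type differs across players for reasons unrelated to any effect of the player itself, and it separately predicts the outcome — a classic confounder. We must compare within bowling type levels.
Standardising Chen to the population bowling type mix: 0.598·32/46 + 0.402·104/274 = 0.568.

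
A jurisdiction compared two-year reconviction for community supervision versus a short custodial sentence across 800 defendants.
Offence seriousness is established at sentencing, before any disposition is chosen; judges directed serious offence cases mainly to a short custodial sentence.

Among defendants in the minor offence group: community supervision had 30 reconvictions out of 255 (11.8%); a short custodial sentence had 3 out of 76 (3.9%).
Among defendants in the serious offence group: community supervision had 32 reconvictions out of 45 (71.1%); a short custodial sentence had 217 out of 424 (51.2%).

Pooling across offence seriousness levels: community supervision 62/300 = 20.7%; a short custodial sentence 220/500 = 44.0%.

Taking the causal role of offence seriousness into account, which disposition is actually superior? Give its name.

a short custodial sentence

Offence seriousness is set before the disposition has any effect — it is not caused by the disposition — and it independently drives the outcome. That makes it a confounder, so the causal comparison is within offence seriousness levels.
Within each level — minor offence: 11.8% vs 3.9%; serious offence: 71.1% vs 51.2% — a short custodial sentence is lower every time.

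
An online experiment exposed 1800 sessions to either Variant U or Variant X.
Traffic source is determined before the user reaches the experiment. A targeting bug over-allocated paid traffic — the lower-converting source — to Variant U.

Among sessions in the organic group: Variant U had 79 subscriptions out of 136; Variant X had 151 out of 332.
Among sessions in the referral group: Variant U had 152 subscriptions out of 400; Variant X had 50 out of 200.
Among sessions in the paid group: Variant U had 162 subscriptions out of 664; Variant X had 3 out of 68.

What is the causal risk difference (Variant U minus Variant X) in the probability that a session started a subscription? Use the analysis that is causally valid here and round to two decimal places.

+0.16

The traffic source-specific comparison favours Variant U throughout, but the pooled figures favour Variant X. The question is whether to condition on traffic source.
Traffic source differs across variants for reasons unrelated to any effect of the variant itself, and it separately predicts the outcome — a classic confounder. We must compare within traffic source levels.
Adjusting over the population distribution of traffic source: 0.260·(0.581−0.455) + 0.333·(0.380−0.250) + 0.407·(0.244−0.044) = +0.157.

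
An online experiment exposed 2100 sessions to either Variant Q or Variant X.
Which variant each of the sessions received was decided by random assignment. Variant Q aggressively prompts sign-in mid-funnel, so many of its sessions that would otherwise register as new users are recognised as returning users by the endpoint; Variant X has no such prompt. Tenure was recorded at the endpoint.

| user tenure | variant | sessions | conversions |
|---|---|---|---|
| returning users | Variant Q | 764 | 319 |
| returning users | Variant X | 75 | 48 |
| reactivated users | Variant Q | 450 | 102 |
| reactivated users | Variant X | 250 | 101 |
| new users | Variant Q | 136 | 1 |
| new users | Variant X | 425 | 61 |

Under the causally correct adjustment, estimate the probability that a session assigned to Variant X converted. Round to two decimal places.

The stratified and pooled comparisons disagree (Variant X wins within each user tenure; Variant Q wins overall), so the answer turns on the causal role of user tenure.
User tenure lies on the pathway variant → user tenure → outcome, so adjusting for it blocks the indirect effect. For the total causal effect of variant, use the unadjusted pooled rates.
So P(outcome | do(Variant X)) is just the pooled rate for Variant X: 210/750 = 0.280.

0.28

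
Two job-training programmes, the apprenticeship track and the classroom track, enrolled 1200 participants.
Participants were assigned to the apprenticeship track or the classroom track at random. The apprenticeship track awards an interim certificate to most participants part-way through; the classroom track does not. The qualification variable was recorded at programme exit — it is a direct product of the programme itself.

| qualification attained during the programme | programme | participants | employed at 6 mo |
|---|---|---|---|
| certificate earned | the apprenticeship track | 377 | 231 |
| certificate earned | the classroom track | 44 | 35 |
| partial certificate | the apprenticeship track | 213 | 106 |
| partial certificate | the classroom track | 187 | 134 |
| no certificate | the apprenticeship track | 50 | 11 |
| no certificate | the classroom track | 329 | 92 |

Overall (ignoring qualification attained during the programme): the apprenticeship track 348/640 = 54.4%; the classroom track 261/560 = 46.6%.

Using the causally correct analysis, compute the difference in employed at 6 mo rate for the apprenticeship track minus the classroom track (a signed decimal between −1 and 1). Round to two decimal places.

+0.08

Qualification attained during the programme lies on the pathway programme → qualification attained during the programme → outcome, so adjusting for it blocks the indirect effect. For the total causal effect of programme, use the unadjusted pooled rates.
The causal difference is the pooled difference: 0.544 − 0.466 = +0.078.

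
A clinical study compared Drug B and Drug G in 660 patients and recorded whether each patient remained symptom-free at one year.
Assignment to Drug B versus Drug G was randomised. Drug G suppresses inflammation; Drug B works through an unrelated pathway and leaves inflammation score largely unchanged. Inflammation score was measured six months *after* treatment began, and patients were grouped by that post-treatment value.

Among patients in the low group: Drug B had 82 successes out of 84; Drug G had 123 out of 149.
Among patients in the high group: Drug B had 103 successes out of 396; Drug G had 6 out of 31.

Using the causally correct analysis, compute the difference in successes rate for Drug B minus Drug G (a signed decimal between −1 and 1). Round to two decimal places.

-0.33

Within every inflammation score level Drug B has the higher rate, yet pooled Drug G does — Simpson's reversal.
Inflammation score lies on the pathway drug → inflammation score → outcome, so adjusting for it blocks the indirect effect. For the total causal effect of drug, use the unadjusted pooled rates.
The causal difference is the pooled difference: 0.385 − 0.717 = -0.331.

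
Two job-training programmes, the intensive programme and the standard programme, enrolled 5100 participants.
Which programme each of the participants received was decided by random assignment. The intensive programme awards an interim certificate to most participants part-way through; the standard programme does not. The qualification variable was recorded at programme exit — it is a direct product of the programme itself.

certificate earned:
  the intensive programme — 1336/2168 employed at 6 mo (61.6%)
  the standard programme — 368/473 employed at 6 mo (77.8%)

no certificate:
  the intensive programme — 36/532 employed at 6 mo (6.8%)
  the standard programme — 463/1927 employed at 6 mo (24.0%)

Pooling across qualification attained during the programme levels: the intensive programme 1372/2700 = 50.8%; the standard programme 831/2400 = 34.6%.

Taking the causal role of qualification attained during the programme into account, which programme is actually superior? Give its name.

the intensive programme

Stratifying would compare programmes among participants the programmes themselves sorted into qualification attained during the programme groups — a form of selection on an intermediate. The unconditioned pooled rates give the total causal effect.
Pooled: the intensive programme 50.8% vs the standard programme 34.6%; the intensive programme is higher overall.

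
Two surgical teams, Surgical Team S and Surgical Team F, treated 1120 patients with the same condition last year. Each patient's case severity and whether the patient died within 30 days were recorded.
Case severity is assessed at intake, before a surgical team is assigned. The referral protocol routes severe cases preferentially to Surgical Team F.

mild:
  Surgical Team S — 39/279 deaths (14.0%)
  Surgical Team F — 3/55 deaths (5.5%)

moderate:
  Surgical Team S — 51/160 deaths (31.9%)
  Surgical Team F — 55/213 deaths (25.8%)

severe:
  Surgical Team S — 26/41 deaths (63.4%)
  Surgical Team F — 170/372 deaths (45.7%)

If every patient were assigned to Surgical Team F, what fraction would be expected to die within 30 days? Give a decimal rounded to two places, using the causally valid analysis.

Case severity satisfies the back-door criterion: it is not a descendant of the surgical team, and it blocks the spurious path from surgical team to outcome. Adjusting for it (i.e., using the within-case severity rates) gives the causal effect.
Standardising Surgical Team F to the population case severity mix: 0.298·3/55 + 0.333·55/213 + 0.369·170/372 = 0.271.

0.27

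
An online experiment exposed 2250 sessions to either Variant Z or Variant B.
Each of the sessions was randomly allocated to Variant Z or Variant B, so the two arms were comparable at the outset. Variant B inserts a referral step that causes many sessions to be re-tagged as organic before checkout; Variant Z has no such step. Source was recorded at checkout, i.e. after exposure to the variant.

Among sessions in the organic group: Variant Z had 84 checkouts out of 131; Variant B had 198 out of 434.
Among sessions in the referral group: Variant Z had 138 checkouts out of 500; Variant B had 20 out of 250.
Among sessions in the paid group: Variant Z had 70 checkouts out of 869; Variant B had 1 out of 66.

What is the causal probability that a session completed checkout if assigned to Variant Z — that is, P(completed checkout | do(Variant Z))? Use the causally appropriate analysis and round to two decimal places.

0.19

Because the variant influences traffic source, traffic source is a post-treatment mediator, not a confounder. Stratifying on it would bias the estimate; the causal effect is the crude pooled difference.
So P(outcome | do(Variant Z)) is just the pooled rate for Variant Z: 292/1500 = 0.195.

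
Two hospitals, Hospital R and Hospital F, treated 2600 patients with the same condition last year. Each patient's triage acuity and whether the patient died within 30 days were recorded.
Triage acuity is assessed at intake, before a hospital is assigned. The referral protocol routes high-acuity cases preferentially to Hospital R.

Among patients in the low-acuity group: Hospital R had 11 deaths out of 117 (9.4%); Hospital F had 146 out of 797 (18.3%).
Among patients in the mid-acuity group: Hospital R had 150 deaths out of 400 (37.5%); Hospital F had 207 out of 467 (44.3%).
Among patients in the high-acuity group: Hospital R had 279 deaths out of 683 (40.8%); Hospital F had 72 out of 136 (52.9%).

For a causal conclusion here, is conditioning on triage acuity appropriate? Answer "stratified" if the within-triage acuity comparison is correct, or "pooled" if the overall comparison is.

Within every triage acuity level Hospital R has the lower rate, yet pooled Hospital F does — Simpson's reversal.
Nothing the hospital does changes triage acuity; the imbalance is an allocation artefact. With triage acuity also predicting the outcome, the pooled figure is confounded, and the within-stratum comparison is the causal one.
Within each level — low-acuity: 9.4% vs 18.3%; mid-acuity: 37.5% vs 44.3%; high-acuity: 40.8% vs 52.9% — Hospital R is lower every time.

stratified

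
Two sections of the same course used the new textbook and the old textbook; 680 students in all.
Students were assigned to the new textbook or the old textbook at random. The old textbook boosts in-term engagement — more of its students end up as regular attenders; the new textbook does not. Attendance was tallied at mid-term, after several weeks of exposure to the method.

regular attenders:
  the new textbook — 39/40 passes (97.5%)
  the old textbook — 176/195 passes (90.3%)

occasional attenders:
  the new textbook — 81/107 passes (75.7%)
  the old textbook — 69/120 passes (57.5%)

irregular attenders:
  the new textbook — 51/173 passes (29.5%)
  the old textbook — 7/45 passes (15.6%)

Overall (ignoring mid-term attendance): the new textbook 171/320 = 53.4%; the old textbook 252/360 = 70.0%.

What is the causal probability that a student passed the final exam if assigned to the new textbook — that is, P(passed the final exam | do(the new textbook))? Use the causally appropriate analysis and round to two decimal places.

0.53

the new textbook is higher inside every mid-term attendance stratum but the old textbook is higher in aggregate. Whether to stratify depends on how mid-term attendance relates to the teaching method.
Because the teaching method influences mid-term attendance, mid-term attendance is a post-treatment mediator, not a confounder. Stratifying on it would bias the estimate; the causal effect is the crude pooled difference.
So P(outcome | do(the new textbook)) is just the pooled rate for the new textbook: 171/320 = 0.534.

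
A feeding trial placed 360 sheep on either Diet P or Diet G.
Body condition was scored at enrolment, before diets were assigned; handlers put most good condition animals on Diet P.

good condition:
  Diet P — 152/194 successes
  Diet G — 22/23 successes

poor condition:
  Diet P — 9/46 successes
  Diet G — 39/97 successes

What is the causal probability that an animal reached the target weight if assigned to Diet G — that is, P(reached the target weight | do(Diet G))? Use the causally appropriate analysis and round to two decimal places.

Diet G is higher inside every starting body condition stratum but Diet P is higher in aggregate. Whether to stratify depends on how starting body condition relates to the diet.
Starting body condition satisfies the back-door criterion: it is not a descendant of the diet, and it blocks the spurious path from diet to outcome. Adjusting for it (i.e., using the within-starting body condition rates) gives the causal effect.
Standardising Diet G to the population starting body condition mix: 0.603·22/23 + 0.397·39/97 = 0.736.

0.74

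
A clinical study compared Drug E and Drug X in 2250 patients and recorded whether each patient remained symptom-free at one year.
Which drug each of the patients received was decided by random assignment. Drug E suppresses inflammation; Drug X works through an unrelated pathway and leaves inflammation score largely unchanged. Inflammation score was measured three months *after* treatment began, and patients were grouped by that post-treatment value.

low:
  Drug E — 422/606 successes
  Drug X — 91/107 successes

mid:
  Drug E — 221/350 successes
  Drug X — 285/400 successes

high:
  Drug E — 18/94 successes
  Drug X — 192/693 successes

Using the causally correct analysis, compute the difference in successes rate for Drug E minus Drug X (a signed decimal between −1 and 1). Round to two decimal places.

+0.16

Inflammation score lies on the pathway drug → inflammation score → outcome, so adjusting for it blocks the indirect effect. For the total causal effect of drug, use the unadjusted pooled rates.
The causal difference is the pooled difference: 0.630 − 0.473 = +0.156.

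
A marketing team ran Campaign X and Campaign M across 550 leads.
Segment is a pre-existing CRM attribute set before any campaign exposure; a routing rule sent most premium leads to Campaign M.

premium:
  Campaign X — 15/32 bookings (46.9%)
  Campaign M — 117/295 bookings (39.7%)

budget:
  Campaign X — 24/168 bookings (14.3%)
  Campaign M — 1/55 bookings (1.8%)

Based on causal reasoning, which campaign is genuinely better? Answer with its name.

Campaign X

Since customer segment is a pre-existing factor (not a product of the campaign) and it affects the outcome on its own, it is a confounder. The stratified rates, not the pooled rate, identify the causal effect.
Within each level — premium: 46.9% vs 39.7%; budget: 14.3% vs 1.8% — Campaign X is higher every time.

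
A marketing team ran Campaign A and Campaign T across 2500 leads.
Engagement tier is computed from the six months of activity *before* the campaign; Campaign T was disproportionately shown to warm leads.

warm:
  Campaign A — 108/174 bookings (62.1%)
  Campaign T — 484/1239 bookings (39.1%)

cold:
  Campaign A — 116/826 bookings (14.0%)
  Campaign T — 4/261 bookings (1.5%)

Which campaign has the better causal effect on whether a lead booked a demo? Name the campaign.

Campaign A is higher inside every engagement tier stratum but Campaign T is higher in aggregate. Whether to stratify depends on how engagement tier relates to the campaign.
The imbalance in engagement tier arose from how leads were allocated, not from anything the campaign did; and engagement tier independently affects the outcome. The pooled gap is confounded — condition on engagement tier.
Within each level — warm: 62.1% vs 39.1%; cold: 14.0% vs 1.5% — Campaign A is higher every time.

Campaign A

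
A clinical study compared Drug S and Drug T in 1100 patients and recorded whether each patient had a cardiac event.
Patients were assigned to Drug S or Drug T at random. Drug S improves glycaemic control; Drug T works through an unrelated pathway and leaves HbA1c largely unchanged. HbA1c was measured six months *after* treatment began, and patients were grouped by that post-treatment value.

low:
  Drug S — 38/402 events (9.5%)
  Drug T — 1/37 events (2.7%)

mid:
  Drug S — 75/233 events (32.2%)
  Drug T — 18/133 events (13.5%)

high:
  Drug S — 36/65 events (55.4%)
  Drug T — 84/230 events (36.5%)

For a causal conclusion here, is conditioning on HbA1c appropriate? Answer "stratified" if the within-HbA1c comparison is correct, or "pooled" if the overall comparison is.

pooled

The HbA1c-specific comparison favours Drug T throughout, but the pooled figures favour Drug S. The question is whether to condition on HbA1c.
The distribution of HbA1c is itself part of what the drug does — it is an intermediate outcome. Holding it fixed would remove that part of the effect; the total effect is the pooled difference.
Pooled: Drug S 21.3% vs Drug T 25.8%; Drug S is lower overall.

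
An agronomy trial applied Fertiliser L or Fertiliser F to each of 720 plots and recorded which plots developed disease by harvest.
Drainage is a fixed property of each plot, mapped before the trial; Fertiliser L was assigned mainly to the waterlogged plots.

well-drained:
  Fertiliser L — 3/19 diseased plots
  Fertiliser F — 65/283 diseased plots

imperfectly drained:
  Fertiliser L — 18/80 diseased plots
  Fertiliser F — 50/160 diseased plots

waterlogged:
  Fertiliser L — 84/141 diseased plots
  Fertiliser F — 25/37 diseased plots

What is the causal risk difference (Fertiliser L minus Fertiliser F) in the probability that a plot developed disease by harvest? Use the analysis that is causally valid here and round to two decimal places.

-0.08

Within every field drainage level Fertiliser L has the lower rate, yet pooled Fertiliser F does — Simpson's reversal.
Field drainage differs across fertilisers for reasons unrelated to any effect of the fertiliser itself, and it separately predicts the outcome — a classic confounder. We must compare within field drainage levels.
Adjusting over the population distribution of field drainage: 0.419·(0.158−0.230) + 0.333·(0.225−0.312) + 0.247·(0.596−0.676) = -0.079.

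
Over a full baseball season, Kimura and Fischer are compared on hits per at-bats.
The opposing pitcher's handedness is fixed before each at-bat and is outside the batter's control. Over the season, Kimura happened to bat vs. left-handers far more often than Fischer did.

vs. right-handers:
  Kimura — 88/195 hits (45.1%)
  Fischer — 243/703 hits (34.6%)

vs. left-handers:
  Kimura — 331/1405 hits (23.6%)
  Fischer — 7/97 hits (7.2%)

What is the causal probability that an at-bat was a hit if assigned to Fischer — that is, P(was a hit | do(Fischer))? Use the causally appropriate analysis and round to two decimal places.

0.17

The stratified and pooled comparisons disagree (Kimura wins within each pitcher handedness; Fischer wins overall), so the answer turns on the causal role of pitcher handedness.
The imbalance in pitcher handedness arose from how at-bats were allocated, not from anything the player did; and pitcher handedness independently affects the outcome. The pooled gap is confounded — condition on pitcher handedness.
Standardising Fischer to the population pitcher handedness mix: 0.374·243/703 + 0.626·7/97 = 0.174.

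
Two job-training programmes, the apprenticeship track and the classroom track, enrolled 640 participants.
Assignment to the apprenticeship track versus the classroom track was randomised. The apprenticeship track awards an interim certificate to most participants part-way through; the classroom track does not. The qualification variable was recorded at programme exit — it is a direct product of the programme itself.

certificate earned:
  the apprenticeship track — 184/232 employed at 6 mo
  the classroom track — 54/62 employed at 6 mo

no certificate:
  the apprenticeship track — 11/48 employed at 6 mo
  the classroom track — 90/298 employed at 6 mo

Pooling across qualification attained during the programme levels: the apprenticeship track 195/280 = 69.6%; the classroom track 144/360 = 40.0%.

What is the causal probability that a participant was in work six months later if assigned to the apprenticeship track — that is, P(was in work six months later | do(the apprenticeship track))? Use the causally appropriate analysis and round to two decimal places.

0.70

The distribution of qualification attained during the programme is itself part of what the programme does — it is an intermediate outcome. Holding it fixed would remove that part of the effect; the total effect is the pooled difference.
So P(outcome | do(the apprenticeship track)) is just the pooled rate for the apprenticeship track: 195/280 = 0.696.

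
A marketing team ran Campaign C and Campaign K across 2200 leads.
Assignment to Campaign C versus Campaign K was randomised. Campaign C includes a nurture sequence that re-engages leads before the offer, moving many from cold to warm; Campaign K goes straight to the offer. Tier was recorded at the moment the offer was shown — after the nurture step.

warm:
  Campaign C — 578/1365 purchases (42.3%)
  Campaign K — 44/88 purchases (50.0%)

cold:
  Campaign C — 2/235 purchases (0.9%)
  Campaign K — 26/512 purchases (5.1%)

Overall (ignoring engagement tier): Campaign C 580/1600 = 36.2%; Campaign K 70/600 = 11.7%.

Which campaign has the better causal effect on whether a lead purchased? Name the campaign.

Engagement tier here is a post-treatment variable shaped by the campaign; conditioning on it would introduce bias rather than remove it. The overall comparison is the causal one.
Pooled: Campaign C 36.2% vs Campaign K 11.7%; Campaign C is higher overall.

Campaign C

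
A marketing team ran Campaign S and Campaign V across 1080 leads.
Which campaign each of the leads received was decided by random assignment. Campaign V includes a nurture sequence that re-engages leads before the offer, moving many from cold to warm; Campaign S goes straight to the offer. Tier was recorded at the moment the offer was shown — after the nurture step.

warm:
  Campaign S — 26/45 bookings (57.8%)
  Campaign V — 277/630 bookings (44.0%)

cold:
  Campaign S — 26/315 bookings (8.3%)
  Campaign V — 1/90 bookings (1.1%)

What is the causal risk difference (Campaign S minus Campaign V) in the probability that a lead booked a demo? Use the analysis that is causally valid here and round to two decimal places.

The engagement tier-specific comparison favours Campaign S throughout, but the pooled figures favour Campaign V. The question is whether to condition on engagement tier.
Engagement tier is downstream of the campaign. One should not condition on a consequence of treatment, so the overall rates are the right comparison.
The causal difference is the pooled difference: 0.144 − 0.386 = -0.242.

-0.24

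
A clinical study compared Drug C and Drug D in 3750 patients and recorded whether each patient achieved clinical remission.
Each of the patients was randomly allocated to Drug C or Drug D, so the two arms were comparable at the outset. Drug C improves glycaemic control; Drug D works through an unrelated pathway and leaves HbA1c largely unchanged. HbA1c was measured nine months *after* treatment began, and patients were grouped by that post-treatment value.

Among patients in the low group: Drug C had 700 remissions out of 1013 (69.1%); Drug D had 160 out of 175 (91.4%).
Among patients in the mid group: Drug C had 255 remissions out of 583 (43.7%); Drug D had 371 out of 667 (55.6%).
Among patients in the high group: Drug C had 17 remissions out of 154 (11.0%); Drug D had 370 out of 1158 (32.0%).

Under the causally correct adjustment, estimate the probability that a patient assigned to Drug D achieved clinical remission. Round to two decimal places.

The HbA1c-specific comparison favours Drug D throughout, but the pooled figures favour Drug C. The question is whether to condition on HbA1c.
HbA1c is recorded after the drug and is itself shifted by it — it sits on the causal path from drug to outcome. Conditioning on a mediator would strip out part of the effect we want; the pooled comparison gives the total causal effect.
So P(outcome | do(Drug D)) is just the pooled rate for Drug D: 901/2000 = 0.451.

0.45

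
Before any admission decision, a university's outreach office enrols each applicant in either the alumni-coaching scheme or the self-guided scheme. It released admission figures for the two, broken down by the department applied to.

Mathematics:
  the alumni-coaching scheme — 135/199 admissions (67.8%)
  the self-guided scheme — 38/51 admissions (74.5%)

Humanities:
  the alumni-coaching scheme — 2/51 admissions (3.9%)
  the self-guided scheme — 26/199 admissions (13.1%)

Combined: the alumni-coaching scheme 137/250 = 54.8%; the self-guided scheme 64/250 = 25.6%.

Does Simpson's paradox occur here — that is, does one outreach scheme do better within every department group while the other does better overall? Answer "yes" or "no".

yes

Within each department level (Mathematics 67.8% vs 74.5%; Humanities 3.9% vs 13.1%), the self-guided scheme has the higher rate every time. Pooled: 54.8% vs 25.6% — the alumni-coaching scheme has the higher rate overall. The two comparisons disagree.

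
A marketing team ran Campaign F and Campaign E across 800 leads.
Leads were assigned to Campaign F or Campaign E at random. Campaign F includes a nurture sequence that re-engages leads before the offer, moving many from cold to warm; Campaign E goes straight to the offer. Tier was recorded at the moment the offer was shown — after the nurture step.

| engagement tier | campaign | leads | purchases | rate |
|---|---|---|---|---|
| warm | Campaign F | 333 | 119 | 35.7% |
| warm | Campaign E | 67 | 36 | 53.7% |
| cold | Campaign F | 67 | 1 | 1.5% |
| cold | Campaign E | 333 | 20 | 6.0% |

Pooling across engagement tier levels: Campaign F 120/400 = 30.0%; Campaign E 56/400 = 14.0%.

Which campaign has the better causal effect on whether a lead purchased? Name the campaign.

Campaign F

Engagement tier is recorded after the campaign and is itself shifted by it — it sits on the causal path from campaign to outcome. Conditioning on a mediator would strip out part of the effect we want; the pooled comparison gives the total causal effect.
Pooled: Campaign F 30.0% vs Campaign E 14.0%; Campaign F is higher overall.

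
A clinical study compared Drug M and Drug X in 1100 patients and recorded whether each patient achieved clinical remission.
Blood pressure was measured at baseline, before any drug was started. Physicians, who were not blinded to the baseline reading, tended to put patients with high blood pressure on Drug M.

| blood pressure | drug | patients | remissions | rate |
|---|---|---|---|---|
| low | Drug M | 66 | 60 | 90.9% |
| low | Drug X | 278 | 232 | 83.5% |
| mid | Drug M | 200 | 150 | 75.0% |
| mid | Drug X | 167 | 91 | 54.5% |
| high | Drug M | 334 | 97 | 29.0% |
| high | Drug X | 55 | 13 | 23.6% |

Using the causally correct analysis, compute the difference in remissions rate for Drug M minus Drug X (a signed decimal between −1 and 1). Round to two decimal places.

Within every blood pressure level Drug M has the higher rate, yet pooled Drug X does — Simpson's reversal.
Nothing the drug does changes blood pressure; the imbalance is an allocation artefact. With blood pressure also predicting the outcome, the pooled figure is confounded, and the within-stratum comparison is the causal one.
Adjusting over the population distribution of blood pressure: 0.313·(0.909−0.835) + 0.334·(0.750−0.545) + 0.354·(0.290−0.236) = +0.111.

+0.11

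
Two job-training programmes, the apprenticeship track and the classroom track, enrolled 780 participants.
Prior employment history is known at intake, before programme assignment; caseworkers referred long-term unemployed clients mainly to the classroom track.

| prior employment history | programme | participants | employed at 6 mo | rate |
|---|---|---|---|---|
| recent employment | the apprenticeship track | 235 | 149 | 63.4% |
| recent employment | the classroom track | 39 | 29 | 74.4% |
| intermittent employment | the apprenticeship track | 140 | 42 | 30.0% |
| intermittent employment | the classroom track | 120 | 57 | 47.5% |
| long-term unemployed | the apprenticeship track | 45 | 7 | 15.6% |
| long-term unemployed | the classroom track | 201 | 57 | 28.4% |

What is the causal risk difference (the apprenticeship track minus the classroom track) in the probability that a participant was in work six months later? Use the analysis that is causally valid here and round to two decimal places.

-0.14

Since prior employment history is a pre-existing factor (not a product of the programme) and it affects the outcome on its own, it is a confounder. The stratified rates, not the pooled rate, identify the causal effect.
Adjusting over the population distribution of prior employment history: 0.351·(0.634−0.744) + 0.333·(0.300−0.475) + 0.315·(0.156−0.284) = -0.137.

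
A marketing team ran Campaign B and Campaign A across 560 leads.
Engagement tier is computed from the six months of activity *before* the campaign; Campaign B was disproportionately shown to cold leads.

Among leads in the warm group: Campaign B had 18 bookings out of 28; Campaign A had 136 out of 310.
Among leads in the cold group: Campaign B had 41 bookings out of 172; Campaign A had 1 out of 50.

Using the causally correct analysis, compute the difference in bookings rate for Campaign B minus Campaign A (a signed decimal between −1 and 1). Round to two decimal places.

+0.21

Engagement tier differs across campaigns for reasons unrelated to any effect of the campaign itself, and it separately predicts the outcome — a classic confounder. We must compare within engagement tier levels.
Adjusting over the population distribution of engagement tier: 0.604·(0.643−0.439) + 0.396·(0.238−0.020) = +0.210.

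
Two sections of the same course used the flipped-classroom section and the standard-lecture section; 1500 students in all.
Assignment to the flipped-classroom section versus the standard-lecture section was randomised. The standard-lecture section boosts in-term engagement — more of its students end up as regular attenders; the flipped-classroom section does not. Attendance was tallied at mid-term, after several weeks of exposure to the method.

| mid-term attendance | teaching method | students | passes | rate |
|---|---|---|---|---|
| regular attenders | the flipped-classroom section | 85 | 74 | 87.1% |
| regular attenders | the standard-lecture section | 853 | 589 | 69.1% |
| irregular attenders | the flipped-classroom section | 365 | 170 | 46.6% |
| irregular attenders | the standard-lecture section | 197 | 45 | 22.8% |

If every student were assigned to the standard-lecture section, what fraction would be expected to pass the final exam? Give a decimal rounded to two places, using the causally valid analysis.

the flipped-classroom section is higher inside every mid-term attendance stratum but the standard-lecture section is higher in aggregate. Whether to stratify depends on how mid-term attendance relates to the teaching method.
Mid-term attendance lies on the pathway teaching method → mid-term attendance → outcome, so adjusting for it blocks the indirect effect. For the total causal effect of teaching method, use the unadjusted pooled rates.
So P(outcome | do(the standard-lecture section)) is just the pooled rate for the standard-lecture section: 634/1050 = 0.604.

0.60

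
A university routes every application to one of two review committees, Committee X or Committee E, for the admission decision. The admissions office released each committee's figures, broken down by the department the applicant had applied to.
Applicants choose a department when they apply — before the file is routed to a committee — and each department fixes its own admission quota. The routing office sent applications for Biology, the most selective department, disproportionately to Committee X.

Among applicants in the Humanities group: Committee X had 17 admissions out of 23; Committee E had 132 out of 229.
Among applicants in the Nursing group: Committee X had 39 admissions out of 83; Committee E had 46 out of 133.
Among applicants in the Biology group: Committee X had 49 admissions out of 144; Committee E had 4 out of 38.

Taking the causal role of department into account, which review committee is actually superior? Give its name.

The imbalance in department arose from how applicants were allocated, not from anything the review committee did; and department independently affects the outcome. The pooled gap is confounded — condition on department.
Within each level — Humanities: 73.9% vs 57.6%; Nursing: 47.0% vs 34.6%; Biology: 34.0% vs 10.5% — Committee X is higher every time.

Committee X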